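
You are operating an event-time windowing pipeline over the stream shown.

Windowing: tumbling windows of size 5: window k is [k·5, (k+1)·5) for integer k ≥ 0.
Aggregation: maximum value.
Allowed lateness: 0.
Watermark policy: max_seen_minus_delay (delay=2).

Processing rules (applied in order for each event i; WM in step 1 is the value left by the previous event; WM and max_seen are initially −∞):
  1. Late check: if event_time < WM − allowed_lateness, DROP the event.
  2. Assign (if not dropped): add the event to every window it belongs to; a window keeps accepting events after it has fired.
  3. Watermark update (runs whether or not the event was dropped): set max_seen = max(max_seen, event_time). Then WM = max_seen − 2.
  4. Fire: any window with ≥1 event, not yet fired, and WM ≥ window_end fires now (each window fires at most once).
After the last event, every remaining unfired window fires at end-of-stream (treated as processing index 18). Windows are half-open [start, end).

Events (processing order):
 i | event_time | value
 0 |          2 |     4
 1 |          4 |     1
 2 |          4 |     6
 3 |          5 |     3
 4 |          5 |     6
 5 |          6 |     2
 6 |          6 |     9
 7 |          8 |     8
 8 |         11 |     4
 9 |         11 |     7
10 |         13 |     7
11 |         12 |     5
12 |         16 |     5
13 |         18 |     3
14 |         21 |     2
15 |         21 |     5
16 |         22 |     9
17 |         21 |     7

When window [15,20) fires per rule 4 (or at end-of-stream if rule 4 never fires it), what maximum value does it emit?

i=0 t=2 v=4: → [0,5); WM=0
i=1 t=4 v=1: → [0,5); WM=2
i=2 t=4 v=6: → [0,5); WM=2
i=3 t=5 v=3: → [5,10); WM=3
i=4 t=5 v=6: → [5,10); WM=3
i=5 t=6 v=2: → [5,10); WM=4
i=6 t=6 v=9: → [5,10); WM=4
i=7 t=8 v=8: → [5,10); WM=6; [0,5) fires=6
i=8 t=11 v=4: → [10,15); WM=9
i=9 t=11 v=7: → [10,15); WM=9
i=10 t=13 v=7: → [10,15); WM=11; [5,10) fires=9
i=11 t=12 v=5: → [10,15); WM=11
i=12 t=16 v=5: → [15,20); WM=14
i=13 t=18 v=3: → [15,20); WM=16; [10,15) fires=7
i=14 t=21 v=2: → [20,25); WM=19
i=15 t=21 v=5: → [20,25); WM=19
i=16 t=22 v=9: → [20,25); WM=20; [15,20) fires=5
i=17 t=21 v=7: → [20,25); WM=20

5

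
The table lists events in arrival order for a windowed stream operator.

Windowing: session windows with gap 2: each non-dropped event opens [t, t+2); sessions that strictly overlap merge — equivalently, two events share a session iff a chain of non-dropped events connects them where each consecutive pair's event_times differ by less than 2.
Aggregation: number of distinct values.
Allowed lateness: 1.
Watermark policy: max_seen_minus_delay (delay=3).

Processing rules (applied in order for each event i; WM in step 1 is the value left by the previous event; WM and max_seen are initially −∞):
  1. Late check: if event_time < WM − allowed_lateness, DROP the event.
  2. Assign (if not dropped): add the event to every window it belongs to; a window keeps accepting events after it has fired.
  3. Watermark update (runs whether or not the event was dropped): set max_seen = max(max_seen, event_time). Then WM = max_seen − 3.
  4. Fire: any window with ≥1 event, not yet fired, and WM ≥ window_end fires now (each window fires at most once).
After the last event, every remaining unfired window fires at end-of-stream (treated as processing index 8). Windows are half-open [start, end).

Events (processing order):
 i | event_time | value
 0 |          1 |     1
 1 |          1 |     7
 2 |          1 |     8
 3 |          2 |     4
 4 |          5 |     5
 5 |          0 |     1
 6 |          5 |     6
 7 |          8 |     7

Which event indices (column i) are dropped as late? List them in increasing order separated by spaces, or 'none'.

5

i=0 t=1 v=1: → [1,3); WM=-2
i=1 t=1 v=7: → [1,3); WM=-2
i=2 t=1 v=8: → [1,3); WM=-2
i=3 t=2 v=4: → [1,4); WM=-1
i=4 t=5 v=5: → [5,7); WM=2
i=5 t=0 v=1: DROP (t<2-1); WM=2
i=6 t=5 v=6: → [5,7); WM=2
i=7 t=8 v=7: → [8,10); WM=5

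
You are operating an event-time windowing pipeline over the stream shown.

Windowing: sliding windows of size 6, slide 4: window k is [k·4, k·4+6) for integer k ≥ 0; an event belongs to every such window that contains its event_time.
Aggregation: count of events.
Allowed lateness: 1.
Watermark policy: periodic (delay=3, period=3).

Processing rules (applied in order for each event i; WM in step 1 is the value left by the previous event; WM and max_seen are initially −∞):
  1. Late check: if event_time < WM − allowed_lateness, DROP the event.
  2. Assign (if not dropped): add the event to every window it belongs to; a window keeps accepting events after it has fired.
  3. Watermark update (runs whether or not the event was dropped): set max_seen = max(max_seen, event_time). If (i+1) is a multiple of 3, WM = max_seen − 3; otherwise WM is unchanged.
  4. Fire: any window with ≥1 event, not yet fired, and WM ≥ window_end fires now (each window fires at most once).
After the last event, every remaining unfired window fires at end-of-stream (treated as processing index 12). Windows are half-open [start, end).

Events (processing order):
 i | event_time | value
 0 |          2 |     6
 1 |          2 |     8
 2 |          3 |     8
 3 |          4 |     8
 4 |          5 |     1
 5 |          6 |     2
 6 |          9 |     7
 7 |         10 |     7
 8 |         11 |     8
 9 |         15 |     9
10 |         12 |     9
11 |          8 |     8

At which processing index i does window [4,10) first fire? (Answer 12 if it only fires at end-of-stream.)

i=0 t=2 v=6: → [0,6); WM=−∞
i=1 t=2 v=8: → [0,6); WM=−∞
i=2 t=3 v=8: → [0,6); WM=0
i=3 t=4 v=8: → [4,10),[0,6); WM=0
i=4 t=5 v=1: → [4,10),[0,6); WM=0
i=5 t=6 v=2: → [4,10); WM=3
i=6 t=9 v=7: → [8,14),[4,10); WM=3
i=7 t=10 v=7: → [8,14); WM=3
i=8 t=11 v=8: → [8,14); WM=8; [0,6) fires=5
i=9 t=15 v=9: → [12,18); WM=8
i=10 t=12 v=9: → [12,18),[8,14); WM=8
i=11 t=8 v=8: → [8,14),[4,10); WM=12; [4,10) fires=5

11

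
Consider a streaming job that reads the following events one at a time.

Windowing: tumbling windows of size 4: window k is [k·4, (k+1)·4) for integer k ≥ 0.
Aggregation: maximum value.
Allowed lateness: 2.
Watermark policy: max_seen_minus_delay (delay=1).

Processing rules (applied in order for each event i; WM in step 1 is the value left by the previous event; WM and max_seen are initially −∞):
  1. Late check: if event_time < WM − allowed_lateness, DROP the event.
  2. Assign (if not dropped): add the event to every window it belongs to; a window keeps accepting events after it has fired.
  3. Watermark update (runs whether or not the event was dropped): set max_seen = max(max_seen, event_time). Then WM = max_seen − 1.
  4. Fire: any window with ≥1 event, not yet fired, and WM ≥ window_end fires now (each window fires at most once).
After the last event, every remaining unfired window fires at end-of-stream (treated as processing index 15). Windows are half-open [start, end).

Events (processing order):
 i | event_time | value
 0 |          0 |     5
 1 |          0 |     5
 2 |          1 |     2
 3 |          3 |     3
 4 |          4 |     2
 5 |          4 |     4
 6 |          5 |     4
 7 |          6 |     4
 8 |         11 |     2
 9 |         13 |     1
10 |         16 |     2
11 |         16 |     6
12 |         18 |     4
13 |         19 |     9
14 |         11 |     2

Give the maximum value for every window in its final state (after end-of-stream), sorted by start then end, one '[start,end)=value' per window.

[0,4)=5 [4,8)=4 [8,12)=2 [12,16)=1 [16,20)=9

i=0 t=0 v=5: → [0,4); WM=-1
i=1 t=0 v=5: → [0,4); WM=-1
i=2 t=1 v=2: → [0,4); WM=0
i=3 t=3 v=3: → [0,4); WM=2
i=4 t=4 v=2: → [4,8); WM=3
i=5 t=4 v=4: → [4,8); WM=3
i=6 t=5 v=4: → [4,8); WM=4; [0,4) fires=5
i=7 t=6 v=4: → [4,8); WM=5
i=8 t=11 v=2: → [8,12); WM=10; [4,8) fires=4
i=9 t=13 v=1: → [12,16); WM=12; [8,12) fires=2
i=10 t=16 v=2: → [16,20); WM=15
i=11 t=16 v=6: → [16,20); WM=15
i=12 t=18 v=4: → [16,20); WM=17; [12,16) fires=1
i=13 t=19 v=9: → [16,20); WM=18
i=14 t=11 v=2: DROP (t<18-2); WM=18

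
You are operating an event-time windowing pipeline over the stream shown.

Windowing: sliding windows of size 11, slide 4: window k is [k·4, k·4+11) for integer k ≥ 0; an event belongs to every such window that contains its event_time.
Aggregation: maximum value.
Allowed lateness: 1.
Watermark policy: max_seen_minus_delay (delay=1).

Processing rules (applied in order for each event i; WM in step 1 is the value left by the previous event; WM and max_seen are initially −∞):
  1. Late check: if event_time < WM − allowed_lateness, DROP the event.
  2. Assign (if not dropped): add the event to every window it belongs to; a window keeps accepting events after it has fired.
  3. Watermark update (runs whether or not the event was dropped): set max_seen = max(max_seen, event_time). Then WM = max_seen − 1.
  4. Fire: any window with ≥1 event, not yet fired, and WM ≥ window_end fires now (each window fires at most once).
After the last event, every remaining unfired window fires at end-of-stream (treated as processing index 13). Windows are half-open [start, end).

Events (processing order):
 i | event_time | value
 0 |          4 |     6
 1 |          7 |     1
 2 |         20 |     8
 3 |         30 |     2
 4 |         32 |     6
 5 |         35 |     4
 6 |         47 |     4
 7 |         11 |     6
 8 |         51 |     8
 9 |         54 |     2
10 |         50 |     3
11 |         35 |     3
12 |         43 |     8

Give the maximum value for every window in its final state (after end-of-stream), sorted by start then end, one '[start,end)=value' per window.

i=0 t=4 v=6: → [4,15),[0,11); WM=3
i=1 t=7 v=1: → [4,15),[0,11); WM=6
i=2 t=20 v=8: → [20,31),[16,27),[12,23); WM=19; [0,11) fires=6 [4,15) fires=6
i=3 t=30 v=2: → [28,39),[24,35),[20,31); WM=29; [12,23) fires=8 [16,27) fires=8
i=4 t=32 v=6: → [32,43),[28,39),[24,35); WM=31; [20,31) fires=8
i=5 t=35 v=4: → [32,43),[28,39); WM=34
i=6 t=47 v=4: → [44,55),[40,51); WM=46; [24,35) fires=6 [28,39) fires=6 [32,43) fires=6
i=7 t=11 v=6: DROP (t<46-1); WM=46
i=8 t=51 v=8: → [48,59),[44,55); WM=50
i=9 t=54 v=2: → [52,63),[48,59),[44,55); WM=53; [40,51) fires=4
i=10 t=50 v=3: DROP (t<53-1); WM=53
i=11 t=35 v=3: DROP (t<53-1); WM=53
i=12 t=43 v=8: DROP (t<53-1); WM=53

[0,11)=6 [4,15)=6 [12,23)=8 [16,27)=8 [20,31)=8 [24,35)=6 [28,39)=6 [32,43)=6 [40,51)=4 [44,55)=8 [48,59)=8 [52,63)=2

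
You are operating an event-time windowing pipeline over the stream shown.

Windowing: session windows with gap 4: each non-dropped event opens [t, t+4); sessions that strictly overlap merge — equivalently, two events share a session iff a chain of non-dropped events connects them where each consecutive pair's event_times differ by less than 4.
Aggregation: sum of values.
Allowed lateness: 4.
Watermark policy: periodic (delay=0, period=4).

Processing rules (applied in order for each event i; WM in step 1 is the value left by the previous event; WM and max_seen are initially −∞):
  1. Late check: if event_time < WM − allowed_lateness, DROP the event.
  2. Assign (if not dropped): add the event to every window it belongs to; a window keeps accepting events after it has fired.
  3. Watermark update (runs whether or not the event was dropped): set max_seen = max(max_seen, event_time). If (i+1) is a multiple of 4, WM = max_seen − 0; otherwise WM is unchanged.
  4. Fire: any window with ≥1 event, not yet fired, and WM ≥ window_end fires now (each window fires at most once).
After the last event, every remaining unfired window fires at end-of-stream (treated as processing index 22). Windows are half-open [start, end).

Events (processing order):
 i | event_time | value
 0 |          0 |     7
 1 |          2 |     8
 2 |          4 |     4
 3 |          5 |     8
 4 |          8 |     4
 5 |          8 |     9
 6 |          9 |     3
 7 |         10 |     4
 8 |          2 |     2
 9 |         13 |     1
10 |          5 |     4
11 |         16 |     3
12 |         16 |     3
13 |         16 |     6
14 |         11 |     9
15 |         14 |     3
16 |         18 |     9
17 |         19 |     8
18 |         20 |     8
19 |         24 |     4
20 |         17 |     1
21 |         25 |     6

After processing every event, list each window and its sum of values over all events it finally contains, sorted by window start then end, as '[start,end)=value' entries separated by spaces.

i=0 t=0 v=7: → [0,4); WM=−∞
i=1 t=2 v=8: → [0,6); WM=−∞
i=2 t=4 v=4: → [0,8); WM=−∞
i=3 t=5 v=8: → [0,9); WM=5
i=4 t=8 v=4: → [0,12); WM=5
i=5 t=8 v=9: → [0,12); WM=5
i=6 t=9 v=3: → [0,13); WM=5
i=7 t=10 v=4: → [0,14); WM=10
i=8 t=2 v=2: DROP (t<10-4); WM=10
i=9 t=13 v=1: → [0,17); WM=10
i=10 t=5 v=4: DROP (t<10-4); WM=10
i=11 t=16 v=3: → [0,20); WM=16
i=12 t=16 v=3: → [0,20); WM=16
i=13 t=16 v=6: → [0,20); WM=16
i=14 t=11 v=9: DROP (t<16-4); WM=16
i=15 t=14 v=3: → [0,20); WM=16
i=16 t=18 v=9: → [0,22); WM=16
i=17 t=19 v=8: → [0,23); WM=16
i=18 t=20 v=8: → [0,24); WM=16
i=19 t=24 v=4: → [24,28); WM=24
i=20 t=17 v=1: DROP (t<24-4); WM=24
i=21 t=25 v=6: → [24,29); WM=24

[0,24)=88 [24,29)=10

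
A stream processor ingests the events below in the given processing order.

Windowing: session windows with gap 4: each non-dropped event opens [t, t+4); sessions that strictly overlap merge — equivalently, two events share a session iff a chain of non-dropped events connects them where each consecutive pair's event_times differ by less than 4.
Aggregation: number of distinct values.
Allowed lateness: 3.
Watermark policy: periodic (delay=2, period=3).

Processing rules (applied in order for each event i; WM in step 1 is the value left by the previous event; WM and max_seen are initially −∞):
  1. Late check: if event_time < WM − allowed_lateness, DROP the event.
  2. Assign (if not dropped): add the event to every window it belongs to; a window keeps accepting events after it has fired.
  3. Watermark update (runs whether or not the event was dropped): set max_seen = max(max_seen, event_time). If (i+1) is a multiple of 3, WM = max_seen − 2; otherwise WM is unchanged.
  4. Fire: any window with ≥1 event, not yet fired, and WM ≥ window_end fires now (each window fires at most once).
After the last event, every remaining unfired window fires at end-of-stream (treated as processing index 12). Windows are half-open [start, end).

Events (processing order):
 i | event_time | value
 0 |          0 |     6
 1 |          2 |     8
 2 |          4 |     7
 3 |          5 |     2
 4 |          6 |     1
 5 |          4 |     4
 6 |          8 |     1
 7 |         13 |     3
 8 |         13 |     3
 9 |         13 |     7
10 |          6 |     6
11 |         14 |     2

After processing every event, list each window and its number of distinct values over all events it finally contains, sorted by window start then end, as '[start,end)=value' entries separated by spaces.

[0,12)=6 [13,18)=3

i=0 t=0 v=6: → [0,4); WM=−∞
i=1 t=2 v=8: → [0,6); WM=−∞
i=2 t=4 v=7: → [0,8); WM=2
i=3 t=5 v=2: → [0,9); WM=2
i=4 t=6 v=1: → [0,10); WM=2
i=5 t=4 v=4: → [0,10); WM=4
i=6 t=8 v=1: → [0,12); WM=4
i=7 t=13 v=3: → [13,17); WM=4
i=8 t=13 v=3: → [13,17); WM=11
i=9 t=13 v=7: → [13,17); WM=11
i=10 t=6 v=6: DROP (t<11-3); WM=11
i=11 t=14 v=2: → [13,18); WM=12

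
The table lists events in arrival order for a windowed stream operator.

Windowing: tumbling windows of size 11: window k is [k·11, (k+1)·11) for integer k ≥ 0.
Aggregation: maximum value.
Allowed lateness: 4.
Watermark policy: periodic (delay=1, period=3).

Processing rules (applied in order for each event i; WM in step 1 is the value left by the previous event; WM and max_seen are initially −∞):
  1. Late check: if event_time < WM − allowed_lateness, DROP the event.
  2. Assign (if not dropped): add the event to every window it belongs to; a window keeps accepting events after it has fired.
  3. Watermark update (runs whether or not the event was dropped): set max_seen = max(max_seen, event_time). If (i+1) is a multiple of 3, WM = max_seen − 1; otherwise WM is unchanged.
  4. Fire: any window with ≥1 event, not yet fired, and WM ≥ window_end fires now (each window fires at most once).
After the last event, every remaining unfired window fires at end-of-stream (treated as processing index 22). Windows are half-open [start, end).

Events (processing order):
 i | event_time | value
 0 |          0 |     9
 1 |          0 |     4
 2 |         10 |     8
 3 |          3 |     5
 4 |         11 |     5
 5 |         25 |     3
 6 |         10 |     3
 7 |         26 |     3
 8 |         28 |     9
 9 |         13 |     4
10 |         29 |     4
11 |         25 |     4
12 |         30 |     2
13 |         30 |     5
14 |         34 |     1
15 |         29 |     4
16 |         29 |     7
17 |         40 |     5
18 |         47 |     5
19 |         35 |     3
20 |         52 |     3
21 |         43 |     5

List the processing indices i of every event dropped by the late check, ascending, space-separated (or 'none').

i=0 t=0 v=9: → [0,11); WM=−∞
i=1 t=0 v=4: → [0,11); WM=−∞
i=2 t=10 v=8: → [0,11); WM=9
i=3 t=3 v=5: DROP (t<9-4); WM=9
i=4 t=11 v=5: → [11,22); WM=9
i=5 t=25 v=3: → [22,33); WM=24; [0,11) fires=9 [11,22) fires=5
i=6 t=10 v=3: DROP (t<24-4); WM=24
i=7 t=26 v=3: → [22,33); WM=24
i=8 t=28 v=9: → [22,33); WM=27
i=9 t=13 v=4: DROP (t<27-4); WM=27
i=10 t=29 v=4: → [22,33); WM=27
i=11 t=25 v=4: → [22,33); WM=28
i=12 t=30 v=2: → [22,33); WM=28
i=13 t=30 v=5: → [22,33); WM=28
i=14 t=34 v=1: → [33,44); WM=33; [22,33) fires=9
i=15 t=29 v=4: → [22,33); WM=33
i=16 t=29 v=7: → [22,33); WM=33
i=17 t=40 v=5: → [33,44); WM=39
i=18 t=47 v=5: → [44,55); WM=39
i=19 t=35 v=3: → [33,44); WM=39
i=20 t=52 v=3: → [44,55); WM=51; [33,44) fires=5
i=21 t=43 v=5: DROP (t<51-4); WM=51

3 6 9 21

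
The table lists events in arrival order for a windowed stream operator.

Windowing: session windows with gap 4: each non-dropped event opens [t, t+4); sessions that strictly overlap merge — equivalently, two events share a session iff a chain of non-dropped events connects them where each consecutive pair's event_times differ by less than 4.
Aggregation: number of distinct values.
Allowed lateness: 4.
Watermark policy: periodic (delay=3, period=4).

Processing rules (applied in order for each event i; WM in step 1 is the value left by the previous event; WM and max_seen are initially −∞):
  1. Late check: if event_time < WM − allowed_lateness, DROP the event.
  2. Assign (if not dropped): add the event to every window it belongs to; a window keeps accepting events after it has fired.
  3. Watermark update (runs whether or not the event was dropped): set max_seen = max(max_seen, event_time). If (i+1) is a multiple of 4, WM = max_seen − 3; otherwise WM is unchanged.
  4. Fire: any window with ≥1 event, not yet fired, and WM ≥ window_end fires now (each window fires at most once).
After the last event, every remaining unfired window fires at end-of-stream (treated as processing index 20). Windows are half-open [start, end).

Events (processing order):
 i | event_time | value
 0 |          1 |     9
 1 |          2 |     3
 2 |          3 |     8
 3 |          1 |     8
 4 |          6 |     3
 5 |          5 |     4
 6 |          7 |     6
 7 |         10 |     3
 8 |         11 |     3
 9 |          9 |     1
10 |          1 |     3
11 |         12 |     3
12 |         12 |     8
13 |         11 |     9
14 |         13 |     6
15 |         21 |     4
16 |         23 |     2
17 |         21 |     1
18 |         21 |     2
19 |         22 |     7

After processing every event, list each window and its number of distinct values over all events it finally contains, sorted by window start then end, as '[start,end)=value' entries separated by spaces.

i=0 t=1 v=9: → [1,5); WM=−∞
i=1 t=2 v=3: → [1,6); WM=−∞
i=2 t=3 v=8: → [1,7); WM=−∞
i=3 t=1 v=8: → [1,7); WM=0
i=4 t=6 v=3: → [1,10); WM=0
i=5 t=5 v=4: → [1,10); WM=0
i=6 t=7 v=6: → [1,11); WM=0
i=7 t=10 v=3: → [1,14); WM=7
i=8 t=11 v=3: → [1,15); WM=7
i=9 t=9 v=1: → [1,15); WM=7
i=10 t=1 v=3: DROP (t<7-4); WM=7
i=11 t=12 v=3: → [1,16); WM=9
i=12 t=12 v=8: → [1,16); WM=9
i=13 t=11 v=9: → [1,16); WM=9
i=14 t=13 v=6: → [1,17); WM=9
i=15 t=21 v=4: → [21,25); WM=18
i=16 t=23 v=2: → [21,27); WM=18
i=17 t=21 v=1: → [21,27); WM=18
i=18 t=21 v=2: → [21,27); WM=18
i=19 t=22 v=7: → [21,27); WM=20

[1,17)=6 [21,27)=4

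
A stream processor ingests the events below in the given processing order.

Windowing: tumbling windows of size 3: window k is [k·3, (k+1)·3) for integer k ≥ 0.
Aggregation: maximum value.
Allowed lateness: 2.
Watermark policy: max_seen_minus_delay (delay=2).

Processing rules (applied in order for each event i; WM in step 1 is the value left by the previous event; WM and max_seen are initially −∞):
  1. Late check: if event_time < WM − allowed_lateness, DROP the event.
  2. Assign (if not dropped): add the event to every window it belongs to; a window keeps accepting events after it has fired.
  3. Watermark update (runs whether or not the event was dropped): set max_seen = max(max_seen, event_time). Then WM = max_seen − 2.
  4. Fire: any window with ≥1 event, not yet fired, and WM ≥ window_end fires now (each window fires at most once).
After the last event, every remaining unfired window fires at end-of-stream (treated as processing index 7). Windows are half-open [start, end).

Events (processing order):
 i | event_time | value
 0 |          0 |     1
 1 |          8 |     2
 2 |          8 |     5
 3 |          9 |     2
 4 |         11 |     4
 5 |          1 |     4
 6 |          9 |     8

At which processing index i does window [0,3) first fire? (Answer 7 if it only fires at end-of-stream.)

1

i=0 t=0 v=1: → [0,3); WM=-2
i=1 t=8 v=2: → [6,9); WM=6; [0,3) fires=1
i=2 t=8 v=5: → [6,9); WM=6
i=3 t=9 v=2: → [9,12); WM=7
i=4 t=11 v=4: → [9,12); WM=9; [6,9) fires=5
i=5 t=1 v=4: DROP (t<9-2); WM=9
i=6 t=9 v=8: → [9,12); WM=9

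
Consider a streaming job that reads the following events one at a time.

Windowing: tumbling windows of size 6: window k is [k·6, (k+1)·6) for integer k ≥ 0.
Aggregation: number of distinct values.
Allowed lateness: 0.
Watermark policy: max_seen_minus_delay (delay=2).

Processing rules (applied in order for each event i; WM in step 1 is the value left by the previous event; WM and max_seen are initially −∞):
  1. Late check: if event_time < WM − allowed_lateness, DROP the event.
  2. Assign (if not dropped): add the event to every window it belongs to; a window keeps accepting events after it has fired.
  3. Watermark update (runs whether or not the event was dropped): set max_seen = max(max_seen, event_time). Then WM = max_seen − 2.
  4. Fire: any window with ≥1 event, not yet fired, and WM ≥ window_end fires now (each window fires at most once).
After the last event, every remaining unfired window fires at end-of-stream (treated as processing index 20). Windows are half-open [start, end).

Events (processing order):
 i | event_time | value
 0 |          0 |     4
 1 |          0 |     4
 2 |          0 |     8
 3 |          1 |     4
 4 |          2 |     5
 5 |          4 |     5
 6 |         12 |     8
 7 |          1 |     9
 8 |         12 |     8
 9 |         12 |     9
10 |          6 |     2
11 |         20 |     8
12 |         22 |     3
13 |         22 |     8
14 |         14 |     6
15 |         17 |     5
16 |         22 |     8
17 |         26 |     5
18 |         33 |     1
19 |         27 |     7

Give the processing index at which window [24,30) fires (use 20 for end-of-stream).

i=0 t=0 v=4: → [0,6); WM=-2
i=1 t=0 v=4: → [0,6); WM=-2
i=2 t=0 v=8: → [0,6); WM=-2
i=3 t=1 v=4: → [0,6); WM=-1
i=4 t=2 v=5: → [0,6); WM=0
i=5 t=4 v=5: → [0,6); WM=2
i=6 t=12 v=8: → [12,18); WM=10; [0,6) fires=3
i=7 t=1 v=9: DROP (t<10-0); WM=10
i=8 t=12 v=8: → [12,18); WM=10
i=9 t=12 v=9: → [12,18); WM=10
i=10 t=6 v=2: DROP (t<10-0); WM=10
i=11 t=20 v=8: → [18,24); WM=18; [12,18) fires=2
i=12 t=22 v=3: → [18,24); WM=20
i=13 t=22 v=8: → [18,24); WM=20
i=14 t=14 v=6: DROP (t<20-0); WM=20
i=15 t=17 v=5: DROP (t<20-0); WM=20
i=16 t=22 v=8: → [18,24); WM=20
i=17 t=26 v=5: → [24,30); WM=24; [18,24) fires=2
i=18 t=33 v=1: → [30,36); WM=31; [24,30) fires=1
i=19 t=27 v=7: DROP (t<31-0); WM=31

18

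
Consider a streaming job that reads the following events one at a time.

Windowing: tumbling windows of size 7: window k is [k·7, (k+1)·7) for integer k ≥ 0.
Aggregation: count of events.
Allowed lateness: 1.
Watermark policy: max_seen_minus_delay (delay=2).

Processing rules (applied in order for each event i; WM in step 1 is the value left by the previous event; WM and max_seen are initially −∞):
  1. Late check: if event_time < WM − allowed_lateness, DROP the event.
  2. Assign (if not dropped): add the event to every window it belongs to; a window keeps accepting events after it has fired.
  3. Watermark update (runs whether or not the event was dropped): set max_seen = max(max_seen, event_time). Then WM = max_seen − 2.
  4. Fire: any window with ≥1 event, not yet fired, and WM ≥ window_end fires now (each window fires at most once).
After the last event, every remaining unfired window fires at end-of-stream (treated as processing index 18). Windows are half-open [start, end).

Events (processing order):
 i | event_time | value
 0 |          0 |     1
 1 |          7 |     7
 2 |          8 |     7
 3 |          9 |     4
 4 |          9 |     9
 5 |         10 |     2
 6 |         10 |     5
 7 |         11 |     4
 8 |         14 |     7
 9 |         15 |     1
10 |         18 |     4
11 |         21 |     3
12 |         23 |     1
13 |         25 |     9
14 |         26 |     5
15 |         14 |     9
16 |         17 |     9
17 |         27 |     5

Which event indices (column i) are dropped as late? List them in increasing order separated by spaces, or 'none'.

15 16

i=0 t=0 v=1: → [0,7); WM=-2
i=1 t=7 v=7: → [7,14); WM=5
i=2 t=8 v=7: → [7,14); WM=6
i=3 t=9 v=4: → [7,14); WM=7; [0,7) fires=1
i=4 t=9 v=9: → [7,14); WM=7
i=5 t=10 v=2: → [7,14); WM=8
i=6 t=10 v=5: → [7,14); WM=8
i=7 t=11 v=4: → [7,14); WM=9
i=8 t=14 v=7: → [14,21); WM=12
i=9 t=15 v=1: → [14,21); WM=13
i=10 t=18 v=4: → [14,21); WM=16; [7,14) fires=7
i=11 t=21 v=3: → [21,28); WM=19
i=12 t=23 v=1: → [21,28); WM=21; [14,21) fires=3
i=13 t=25 v=9: → [21,28); WM=23
i=14 t=26 v=5: → [21,28); WM=24
i=15 t=14 v=9: DROP (t<24-1); WM=24
i=16 t=17 v=9: DROP (t<24-1); WM=24
i=17 t=27 v=5: → [21,28); WM=25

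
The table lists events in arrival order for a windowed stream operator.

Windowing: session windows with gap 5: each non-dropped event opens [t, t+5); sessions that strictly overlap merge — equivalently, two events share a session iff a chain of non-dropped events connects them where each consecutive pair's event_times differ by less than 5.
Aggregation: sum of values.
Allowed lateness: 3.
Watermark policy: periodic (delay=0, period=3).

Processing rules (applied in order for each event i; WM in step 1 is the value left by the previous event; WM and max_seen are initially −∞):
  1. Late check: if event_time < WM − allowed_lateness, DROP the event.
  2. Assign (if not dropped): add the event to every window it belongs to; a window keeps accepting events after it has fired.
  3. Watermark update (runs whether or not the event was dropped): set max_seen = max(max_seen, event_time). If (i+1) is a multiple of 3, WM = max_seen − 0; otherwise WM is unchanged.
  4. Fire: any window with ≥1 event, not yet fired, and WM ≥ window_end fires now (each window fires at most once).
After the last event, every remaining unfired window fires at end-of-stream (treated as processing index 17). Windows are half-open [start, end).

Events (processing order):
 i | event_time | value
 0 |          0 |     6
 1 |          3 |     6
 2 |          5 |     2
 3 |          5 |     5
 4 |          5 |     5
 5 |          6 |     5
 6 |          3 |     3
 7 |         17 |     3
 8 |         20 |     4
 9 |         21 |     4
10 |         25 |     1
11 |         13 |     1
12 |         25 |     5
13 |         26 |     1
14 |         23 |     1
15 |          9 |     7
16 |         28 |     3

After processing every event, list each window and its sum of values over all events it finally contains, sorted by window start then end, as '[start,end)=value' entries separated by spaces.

[0,11)=32 [17,33)=22

i=0 t=0 v=6: → [0,5); WM=−∞
i=1 t=3 v=6: → [0,8); WM=−∞
i=2 t=5 v=2: → [0,10); WM=5
i=3 t=5 v=5: → [0,10); WM=5
i=4 t=5 v=5: → [0,10); WM=5
i=5 t=6 v=5: → [0,11); WM=6
i=6 t=3 v=3: → [0,11); WM=6
i=7 t=17 v=3: → [17,22); WM=6
i=8 t=20 v=4: → [17,25); WM=20
i=9 t=21 v=4: → [17,26); WM=20
i=10 t=25 v=1: → [17,30); WM=20
i=11 t=13 v=1: DROP (t<20-3); WM=25
i=12 t=25 v=5: → [17,30); WM=25
i=13 t=26 v=1: → [17,31); WM=25
i=14 t=23 v=1: → [17,31); WM=26
i=15 t=9 v=7: DROP (t<26-3); WM=26
i=16 t=28 v=3: → [17,33); WM=26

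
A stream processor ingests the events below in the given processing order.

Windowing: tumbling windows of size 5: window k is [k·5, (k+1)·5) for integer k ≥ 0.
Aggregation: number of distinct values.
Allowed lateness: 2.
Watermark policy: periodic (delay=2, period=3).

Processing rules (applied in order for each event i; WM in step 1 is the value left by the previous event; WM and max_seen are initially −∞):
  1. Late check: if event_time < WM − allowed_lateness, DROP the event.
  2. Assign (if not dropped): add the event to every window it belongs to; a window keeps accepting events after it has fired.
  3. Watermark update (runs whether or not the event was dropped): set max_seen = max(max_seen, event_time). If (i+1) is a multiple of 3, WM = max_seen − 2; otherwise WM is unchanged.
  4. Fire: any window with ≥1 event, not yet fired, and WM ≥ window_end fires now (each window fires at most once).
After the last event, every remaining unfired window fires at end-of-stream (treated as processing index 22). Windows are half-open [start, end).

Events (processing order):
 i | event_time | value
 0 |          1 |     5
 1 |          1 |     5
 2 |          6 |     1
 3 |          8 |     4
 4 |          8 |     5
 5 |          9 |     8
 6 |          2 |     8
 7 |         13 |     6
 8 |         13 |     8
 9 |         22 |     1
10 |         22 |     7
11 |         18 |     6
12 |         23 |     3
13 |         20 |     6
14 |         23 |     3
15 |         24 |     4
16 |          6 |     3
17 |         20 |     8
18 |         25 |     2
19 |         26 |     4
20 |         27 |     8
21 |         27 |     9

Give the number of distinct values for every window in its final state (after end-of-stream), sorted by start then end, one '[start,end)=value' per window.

i=0 t=1 v=5: → [0,5); WM=−∞
i=1 t=1 v=5: → [0,5); WM=−∞
i=2 t=6 v=1: → [5,10); WM=4
i=3 t=8 v=4: → [5,10); WM=4
i=4 t=8 v=5: → [5,10); WM=4
i=5 t=9 v=8: → [5,10); WM=7; [0,5) fires=1
i=6 t=2 v=8: DROP (t<7-2); WM=7
i=7 t=13 v=6: → [10,15); WM=7
i=8 t=13 v=8: → [10,15); WM=11; [5,10) fires=4
i=9 t=22 v=1: → [20,25); WM=11
i=10 t=22 v=7: → [20,25); WM=11
i=11 t=18 v=6: → [15,20); WM=20; [10,15) fires=2 [15,20) fires=1
i=12 t=23 v=3: → [20,25); WM=20
i=13 t=20 v=6: → [20,25); WM=20
i=14 t=23 v=3: → [20,25); WM=21
i=15 t=24 v=4: → [20,25); WM=21
i=16 t=6 v=3: DROP (t<21-2); WM=21
i=17 t=20 v=8: → [20,25); WM=22
i=18 t=25 v=2: → [25,30); WM=22
i=19 t=26 v=4: → [25,30); WM=22
i=20 t=27 v=8: → [25,30); WM=25; [20,25) fires=6
i=21 t=27 v=9: → [25,30); WM=25

[0,5)=1 [5,10)=4 [10,15)=2 [15,20)=1 [20,25)=6 [25,30)=4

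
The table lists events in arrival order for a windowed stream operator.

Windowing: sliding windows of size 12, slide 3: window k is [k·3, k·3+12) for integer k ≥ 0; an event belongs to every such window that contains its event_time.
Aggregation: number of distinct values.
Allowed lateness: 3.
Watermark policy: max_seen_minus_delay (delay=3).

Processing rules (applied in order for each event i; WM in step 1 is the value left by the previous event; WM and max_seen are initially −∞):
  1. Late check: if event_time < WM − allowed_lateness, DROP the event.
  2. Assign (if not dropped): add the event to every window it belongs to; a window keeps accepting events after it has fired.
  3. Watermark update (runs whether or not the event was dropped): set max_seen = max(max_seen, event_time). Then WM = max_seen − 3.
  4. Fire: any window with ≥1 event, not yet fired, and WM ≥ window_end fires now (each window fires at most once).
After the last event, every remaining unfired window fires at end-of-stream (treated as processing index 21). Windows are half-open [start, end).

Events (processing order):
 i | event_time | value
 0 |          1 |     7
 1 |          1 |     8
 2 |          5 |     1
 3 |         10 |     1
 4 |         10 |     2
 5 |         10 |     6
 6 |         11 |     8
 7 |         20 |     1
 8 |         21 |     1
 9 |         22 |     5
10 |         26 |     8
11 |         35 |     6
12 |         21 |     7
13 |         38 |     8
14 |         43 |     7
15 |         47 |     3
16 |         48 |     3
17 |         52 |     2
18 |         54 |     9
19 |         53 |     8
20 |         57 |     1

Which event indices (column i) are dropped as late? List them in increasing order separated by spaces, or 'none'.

12

i=0 t=1 v=7: → [0,12); WM=-2
i=1 t=1 v=8: → [0,12); WM=-2
i=2 t=5 v=1: → [3,15),[0,12); WM=2
i=3 t=10 v=1: → [9,21),[6,18),[3,15),[0,12); WM=7
i=4 t=10 v=2: → [9,21),[6,18),[3,15),[0,12); WM=7
i=5 t=10 v=6: → [9,21),[6,18),[3,15),[0,12); WM=7
i=6 t=11 v=8: → [9,21),[6,18),[3,15),[0,12); WM=8
i=7 t=20 v=1: → [18,30),[15,27),[12,24),[9,21); WM=17; [0,12) fires=5 [3,15) fires=4
i=8 t=21 v=1: → [21,33),[18,30),[15,27),[12,24); WM=18; [6,18) fires=4
i=9 t=22 v=5: → [21,33),[18,30),[15,27),[12,24); WM=19
i=10 t=26 v=8: → [24,36),[21,33),[18,30),[15,27); WM=23; [9,21) fires=4
i=11 t=35 v=6: → [33,45),[30,42),[27,39),[24,36); WM=32; [12,24) fires=2 [15,27) fires=3 [18,30) fires=3
i=12 t=21 v=7: DROP (t<32-3); WM=32
i=13 t=38 v=8: → [36,48),[33,45),[30,42),[27,39); WM=35; [21,33) fires=3
i=14 t=43 v=7: → [42,54),[39,51),[36,48),[33,45); WM=40; [24,36) fires=2 [27,39) fires=2
i=15 t=47 v=3: → [45,57),[42,54),[39,51),[36,48); WM=44; [30,42) fires=2
i=16 t=48 v=3: → [48,60),[45,57),[42,54),[39,51); WM=45; [33,45) fires=3
i=17 t=52 v=2: → [51,63),[48,60),[45,57),[42,54); WM=49; [36,48) fires=3
i=18 t=54 v=9: → [54,66),[51,63),[48,60),[45,57); WM=51; [39,51) fires=2
i=19 t=53 v=8: → [51,63),[48,60),[45,57),[42,54); WM=51
i=20 t=57 v=1: → [57,69),[54,66),[51,63),[48,60); WM=54; [42,54) fires=4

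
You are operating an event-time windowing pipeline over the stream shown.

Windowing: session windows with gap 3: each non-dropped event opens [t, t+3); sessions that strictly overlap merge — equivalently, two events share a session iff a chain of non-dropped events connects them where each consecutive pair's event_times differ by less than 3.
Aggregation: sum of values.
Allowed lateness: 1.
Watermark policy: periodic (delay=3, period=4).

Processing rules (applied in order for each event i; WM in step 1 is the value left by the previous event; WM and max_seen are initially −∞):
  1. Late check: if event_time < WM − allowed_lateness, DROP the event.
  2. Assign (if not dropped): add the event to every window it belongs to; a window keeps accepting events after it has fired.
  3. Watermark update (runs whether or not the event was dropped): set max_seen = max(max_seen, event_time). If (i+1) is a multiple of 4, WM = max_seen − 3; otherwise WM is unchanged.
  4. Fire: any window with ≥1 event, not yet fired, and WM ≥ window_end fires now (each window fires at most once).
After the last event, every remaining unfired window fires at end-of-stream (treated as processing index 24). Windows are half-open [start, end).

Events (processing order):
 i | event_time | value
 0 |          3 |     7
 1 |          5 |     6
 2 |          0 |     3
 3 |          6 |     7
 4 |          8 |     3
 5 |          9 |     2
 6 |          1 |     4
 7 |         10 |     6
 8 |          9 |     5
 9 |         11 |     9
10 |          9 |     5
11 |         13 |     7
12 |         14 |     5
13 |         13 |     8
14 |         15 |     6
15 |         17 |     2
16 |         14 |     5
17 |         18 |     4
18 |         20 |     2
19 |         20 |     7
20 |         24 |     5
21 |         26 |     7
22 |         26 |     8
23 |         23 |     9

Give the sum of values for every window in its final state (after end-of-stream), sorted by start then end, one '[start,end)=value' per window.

i=0 t=3 v=7: → [3,6); WM=−∞
i=1 t=5 v=6: → [3,8); WM=−∞
i=2 t=0 v=3: → [0,3); WM=−∞
i=3 t=6 v=7: → [3,9); WM=3
i=4 t=8 v=3: → [3,11); WM=3
i=5 t=9 v=2: → [3,12); WM=3
i=6 t=1 v=4: DROP (t<3-1); WM=3
i=7 t=10 v=6: → [3,13); WM=7
i=8 t=9 v=5: → [3,13); WM=7
i=9 t=11 v=9: → [3,14); WM=7
i=10 t=9 v=5: → [3,14); WM=7
i=11 t=13 v=7: → [3,16); WM=10
i=12 t=14 v=5: → [3,17); WM=10
i=13 t=13 v=8: → [3,17); WM=10
i=14 t=15 v=6: → [3,18); WM=10
i=15 t=17 v=2: → [3,20); WM=14
i=16 t=14 v=5: → [3,20); WM=14
i=17 t=18 v=4: → [3,21); WM=14
i=18 t=20 v=2: → [3,23); WM=14
i=19 t=20 v=7: → [3,23); WM=17
i=20 t=24 v=5: → [24,27); WM=17
i=21 t=26 v=7: → [24,29); WM=17
i=22 t=26 v=8: → [24,29); WM=17
i=23 t=23 v=9: → [23,29); WM=23

[0,3)=3 [3,23)=96 [23,29)=29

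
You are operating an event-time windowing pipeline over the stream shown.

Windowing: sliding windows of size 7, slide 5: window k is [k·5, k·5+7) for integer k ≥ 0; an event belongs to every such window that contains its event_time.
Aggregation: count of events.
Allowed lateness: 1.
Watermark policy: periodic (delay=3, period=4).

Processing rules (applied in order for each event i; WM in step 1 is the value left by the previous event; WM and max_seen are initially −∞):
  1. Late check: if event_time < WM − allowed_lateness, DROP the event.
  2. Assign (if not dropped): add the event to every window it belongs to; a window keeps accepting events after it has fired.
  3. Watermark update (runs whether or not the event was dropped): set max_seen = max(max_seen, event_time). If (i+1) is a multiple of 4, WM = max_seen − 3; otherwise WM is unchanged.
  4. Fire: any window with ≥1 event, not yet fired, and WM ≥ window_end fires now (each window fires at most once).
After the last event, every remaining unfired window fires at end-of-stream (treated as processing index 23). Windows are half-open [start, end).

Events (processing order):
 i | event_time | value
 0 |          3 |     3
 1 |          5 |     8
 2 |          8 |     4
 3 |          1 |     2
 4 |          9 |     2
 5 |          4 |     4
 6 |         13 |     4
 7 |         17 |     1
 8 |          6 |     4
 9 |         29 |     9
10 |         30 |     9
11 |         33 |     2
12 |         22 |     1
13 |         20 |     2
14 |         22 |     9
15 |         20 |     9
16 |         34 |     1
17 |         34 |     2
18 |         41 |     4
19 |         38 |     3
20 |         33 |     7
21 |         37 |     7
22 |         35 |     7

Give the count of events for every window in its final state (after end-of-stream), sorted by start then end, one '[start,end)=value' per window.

i=0 t=3 v=3: → [0,7); WM=−∞
i=1 t=5 v=8: → [5,12),[0,7); WM=−∞
i=2 t=8 v=4: → [5,12); WM=−∞
i=3 t=1 v=2: → [0,7); WM=5
i=4 t=9 v=2: → [5,12); WM=5
i=5 t=4 v=4: → [0,7); WM=5
i=6 t=13 v=4: → [10,17); WM=5
i=7 t=17 v=1: → [15,22); WM=14; [0,7) fires=4 [5,12) fires=3
i=8 t=6 v=4: DROP (t<14-1); WM=14
i=9 t=29 v=9: → [25,32); WM=14
i=10 t=30 v=9: → [30,37),[25,32); WM=14
i=11 t=33 v=2: → [30,37); WM=30; [10,17) fires=1 [15,22) fires=1
i=12 t=22 v=1: DROP (t<30-1); WM=30
i=13 t=20 v=2: DROP (t<30-1); WM=30
i=14 t=22 v=9: DROP (t<30-1); WM=30
i=15 t=20 v=9: DROP (t<30-1); WM=30
i=16 t=34 v=1: → [30,37); WM=30
i=17 t=34 v=2: → [30,37); WM=30
i=18 t=41 v=4: → [40,47),[35,42); WM=30
i=19 t=38 v=3: → [35,42); WM=38; [25,32) fires=2 [30,37) fires=4
i=20 t=33 v=7: DROP (t<38-1); WM=38
i=21 t=37 v=7: → [35,42); WM=38
i=22 t=35 v=7: DROP (t<38-1); WM=38

[0,7)=4 [5,12)=3 [10,17)=1 [15,22)=1 [25,32)=2 [30,37)=4 [35,42)=3 [40,47)=1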